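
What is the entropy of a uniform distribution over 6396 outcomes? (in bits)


H = log2(n) = log2(6396) = 12.643

12.643 bits


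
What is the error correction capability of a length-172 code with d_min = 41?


Correction capability = floor((d-1)/2) = floor((41-1)/2) = 20

20 errors


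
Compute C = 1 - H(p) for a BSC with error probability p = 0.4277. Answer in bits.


H(p) = -p*log2(p) - (1-p)*log2(1-p) = -0.4277*log2(0.4277) - 0.5723*log2(0.5723) = 0.524073 + 0.460791 = 0.9849. C = 1 - H(p) = 1 - 0.9849 = 0.0151

0.0151 bits


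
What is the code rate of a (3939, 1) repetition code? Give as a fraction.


Rate = k/n = 1/3939

1/3939


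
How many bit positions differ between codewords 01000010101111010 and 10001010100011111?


Count differing positions: ^ ^ . . ^ . . . . . ^ ^ . . ^ . ^ = 7 differences

7


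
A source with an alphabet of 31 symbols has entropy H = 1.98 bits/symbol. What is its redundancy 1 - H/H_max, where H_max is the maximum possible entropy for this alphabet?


H_max = log2(K) = log2(31) = 4.9542 bits/symbol. Redundancy = 1 - H/H_max = 1 - 1.98/4.9542 = 1 - 0.3997 = 0.6003

0.6003


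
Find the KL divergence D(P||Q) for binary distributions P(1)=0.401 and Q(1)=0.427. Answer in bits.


KL = p*log2(p/q) + (1-p)*log2((1-p)/(1-q)) = 0.401*log2(0.401/0.427) + 0.599*log2(0.599/0.573) = 0.002

0.002 bits


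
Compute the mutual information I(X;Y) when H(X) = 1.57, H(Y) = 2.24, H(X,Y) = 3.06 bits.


I(X;Y) = H(X) + H(Y) - H(X,Y) = 1.57 + 2.24 - 3.06 = 0.75

0.75 bits


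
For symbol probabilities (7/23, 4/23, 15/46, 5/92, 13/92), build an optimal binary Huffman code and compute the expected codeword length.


Huffman construction (repeatedly merge the two least-probable nodes; each merge adds 1 bit to every symbol beneath it): 5/92 + 13/92 = 9/46; 4/23 + 9/46 = 17/46; 7/23 + 15/46 = 29/46; 17/46 + 29/46 = 1. Resulting codeword lengths (in the order the probabilities were given): (2, 2, 2, 3, 3). L_avg = sum(p_i * l_i) = 7/23*2 + 4/23*2 + 15/46*2 + 5/92*3 + 13/92*3 = 101/46 = 2.1957

2.1957 bits


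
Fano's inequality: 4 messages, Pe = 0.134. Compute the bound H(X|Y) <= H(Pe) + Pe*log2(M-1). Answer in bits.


H(Pe) = -Pe*log2(Pe) - (1-Pe)*log2(1-Pe) = -0.134*log2(0.134) - 0.866*log2(0.866) = 0.388559 + 0.179748 = 0.5683. Pe*log2(M-1) = 0.134*log2(3) = 0.212385. Bound = H(Pe) + Pe*log2(M-1) = 0.388559 + 0.179748 + 0.212385 = 0.7807

0.7807 bits


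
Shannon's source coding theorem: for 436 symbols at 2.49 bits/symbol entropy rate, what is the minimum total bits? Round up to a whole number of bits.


Minimum bits >= n * H = 436 * 2.49 = 1085.64, rounded up to a whole number of bits = 1086

1086 bits


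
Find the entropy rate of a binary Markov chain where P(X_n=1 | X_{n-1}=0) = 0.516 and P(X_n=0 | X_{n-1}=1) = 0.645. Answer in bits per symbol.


Stationary distribution: pi_0 = p10/(p01+p10) = 0.5556, pi_1 = 0.4444. Entropy rate H' = pi_0*H(p01) + pi_1*H(p10) = 0.5556*0.9993 + 0.4444*0.9385 = 0.9722

0.9722 bits/symbol


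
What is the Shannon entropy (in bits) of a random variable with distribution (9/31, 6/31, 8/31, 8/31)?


H = -sum(p_i * log2(p_i)). Terms: -(9/31)*log2(9/31) = 0.518014; -(6/31)*log2(6/31) = 0.458561; -(8/31)*log2(8/31) = 0.504309; -(8/31)*log2(8/31) = 0.504309. H = 0.518014 + 0.458561 + 0.504309 + 0.504309 = 1.9852

1.9852 bits


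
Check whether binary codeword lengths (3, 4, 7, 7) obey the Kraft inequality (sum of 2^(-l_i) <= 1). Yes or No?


Kraft sum = sum(2^(-l_i)) = 0.2031, need <= 1. Result: satisfied (a binary prefix-free code with these lengths exists)

Yes


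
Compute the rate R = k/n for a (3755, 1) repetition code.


Rate = k/n = 1/3755

1/3755


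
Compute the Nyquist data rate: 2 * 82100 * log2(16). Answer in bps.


Rate = 2 * B * log2(M) = 2 * 82100 * 4.0 = 656800.0

656800.0 bps


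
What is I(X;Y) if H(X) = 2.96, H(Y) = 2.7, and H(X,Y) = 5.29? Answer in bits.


I(X;Y) = H(X) + H(Y) - H(X,Y) = 2.96 + 2.7 - 5.29 = 0.37

0.37 bits


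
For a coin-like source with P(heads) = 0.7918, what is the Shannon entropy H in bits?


H = -p*log2(p) - (1-p)*log2(1-p). -0.7918*log2(0.7918) = 0.266672; -0.2082*log2(0.2082) = 0.471356. H = 0.266672 + 0.471356 = 0.738

0.738 bits


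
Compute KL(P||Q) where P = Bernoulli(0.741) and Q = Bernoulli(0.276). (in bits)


KL = p*log2(p/q) + (1-p)*log2((1-p)/(1-q)) = 0.741*log2(0.741/0.276) + 0.259*log2(0.259/0.724) = 0.6717

0.6717 bits


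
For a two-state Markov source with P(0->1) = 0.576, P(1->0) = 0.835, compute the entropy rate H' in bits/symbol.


Stationary distribution: pi_0 = p10/(p01+p10) = 0.5918, pi_1 = 0.4082. Entropy rate H' = pi_0*H(p01) + pi_1*H(p10) = 0.5918*0.9833 + 0.4082*0.6461 = 0.8456

0.8456 bits/symbol


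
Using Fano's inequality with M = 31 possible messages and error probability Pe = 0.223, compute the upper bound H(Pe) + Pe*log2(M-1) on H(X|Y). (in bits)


H(Pe) = -Pe*log2(Pe) - (1-Pe)*log2(1-Pe) = -0.223*log2(0.223) - 0.777*log2(0.777) = 0.482769 + 0.282838 = 0.7656. Pe*log2(M-1) = 0.223*log2(30) = 1.094237. Bound = H(Pe) + Pe*log2(M-1) = 0.482769 + 0.282838 + 1.094237 = 1.8598

1.8598 bits


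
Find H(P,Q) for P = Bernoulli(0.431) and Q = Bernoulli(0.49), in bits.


H(P,Q) = -p*log2(q) - (1-p)*log2(1-q). -0.431*log2(0.49) = 0.443562; -0.569*log2(0.51) = 0.552744. H(P,Q) = 0.443562 + 0.552744 = 0.9963

0.9963 bits


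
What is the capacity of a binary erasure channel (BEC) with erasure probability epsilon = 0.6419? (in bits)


C = 1 - epsilon = 1 - 0.6419 = 0.3581

0.3581 bits


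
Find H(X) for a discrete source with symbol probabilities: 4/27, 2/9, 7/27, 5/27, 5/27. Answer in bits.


H = -sum(p_i * log2(p_i)). Terms: -(4/27)*log2(4/27) = 0.408131; -(2/9)*log2(2/9) = 0.482206; -(7/27)*log2(7/27) = 0.504916; -(5/27)*log2(5/27) = 0.450548; -(5/27)*log2(5/27) = 0.450548. H = 0.408131 + 0.482206 + 0.504916 + 0.450548 + 0.450548 = 2.2963

2.2963 bits


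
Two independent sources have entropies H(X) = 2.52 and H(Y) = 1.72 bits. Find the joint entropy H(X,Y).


For independent variables, H(X,Y) = H(X) + H(Y) = 2.52 + 1.72 = 4.24

4.24 bits


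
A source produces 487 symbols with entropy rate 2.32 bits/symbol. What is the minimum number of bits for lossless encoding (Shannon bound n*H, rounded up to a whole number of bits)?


Minimum bits >= n * H = 487 * 2.32 = 1129.84, rounded up to a whole number of bits = 1130

1130 bits


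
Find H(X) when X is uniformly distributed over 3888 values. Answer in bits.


H = log2(n) = log2(3888) = 11.9248

11.9248 bits


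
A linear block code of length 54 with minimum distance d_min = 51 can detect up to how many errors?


Detection capability = d_min - 1 = 51 - 1 = 50

50 errors


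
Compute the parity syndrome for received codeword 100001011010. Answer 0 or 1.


Syndrome = XOR of all bits = 1 XOR 0 XOR 0 XOR 0 XOR 0 XOR 1 XOR 0 XOR 1 XOR 1 XOR 0 XOR 1 XOR 0 = 1

1


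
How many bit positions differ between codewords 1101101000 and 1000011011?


Count differing positions: . ^ . ^ ^ ^ . . ^ ^ = 6 differences

6


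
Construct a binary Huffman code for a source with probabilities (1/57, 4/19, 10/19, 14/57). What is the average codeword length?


Huffman construction (repeatedly merge the two least-probable nodes; each merge adds 1 bit to every symbol beneath it): 1/57 + 4/19 = 13/57; 13/57 + 14/57 = 9/19; 9/19 + 10/19 = 1. Resulting codeword lengths (in the order the probabilities were given): (3, 3, 1, 2). L_avg = sum(p_i * l_i) = 1/57*3 + 4/19*3 + 10/19*1 + 14/57*2 = 97/57 = 1.7018

1.7018 bits


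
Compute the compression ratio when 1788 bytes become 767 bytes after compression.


Ratio = original / compressed = 1788 / 767 = 2.3312

2.3312


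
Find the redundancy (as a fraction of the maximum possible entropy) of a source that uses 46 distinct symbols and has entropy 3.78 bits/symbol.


H_max = log2(K) = log2(46) = 5.5236 bits/symbol. Redundancy = 1 - H/H_max = 1 - 3.78/5.5236 = 1 - 0.6843 = 0.3157

0.3157


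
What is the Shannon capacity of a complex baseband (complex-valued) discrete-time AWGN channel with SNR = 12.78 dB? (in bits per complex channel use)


SNR_linear = 10^(12.78/10) = 18.9671; C = log2(1 + SNR_linear) = log2(1 + 18.9671) = 4.3195

4.3195 bits/channel use


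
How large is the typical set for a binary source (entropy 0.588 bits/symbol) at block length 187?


log2|A_typical| = nH = 187 * 0.588 = 109.956, so |A_typical| ~ 2^109.956 = 1.259e+33

1.259e+33


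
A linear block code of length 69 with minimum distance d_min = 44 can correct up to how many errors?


Correction capability = floor((d-1)/2) = floor((44-1)/2) = 21

21 errors


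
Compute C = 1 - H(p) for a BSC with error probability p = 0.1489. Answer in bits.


H(p) = -p*log2(p) - (1-p)*log2(1-p) = -0.1489*log2(0.1489) - 0.8511*log2(0.8511) = 0.409115 + 0.197965 = 0.6071. C = 1 - H(p) = 1 - 0.6071 = 0.3929

0.3929 bits


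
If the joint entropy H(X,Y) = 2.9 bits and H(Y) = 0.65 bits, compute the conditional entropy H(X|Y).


H(X|Y) = H(X,Y) - H(Y) = 2.9 - 0.65 = 2.25

2.25 bits


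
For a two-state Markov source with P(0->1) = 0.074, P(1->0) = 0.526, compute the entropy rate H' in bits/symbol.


Stationary distribution: pi_0 = p10/(p01+p10) = 0.8767, pi_1 = 0.1233. Entropy rate H' = pi_0*H(p01) + pi_1*H(p10) = 0.8767*0.3807 + 0.1233*0.998 = 0.4568

0.4568 bits/symbol


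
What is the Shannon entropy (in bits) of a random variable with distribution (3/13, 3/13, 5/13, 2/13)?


H = -sum(p_i * log2(p_i)). Terms: -(3/13)*log2(3/13) = 0.488187; -(3/13)*log2(3/13) = 0.488187; -(5/13)*log2(5/13) = 0.530197; -(2/13)*log2(2/13) = 0.415452. H = 0.488187 + 0.488187 + 0.530197 + 0.415452 = 1.922

1.922 bits


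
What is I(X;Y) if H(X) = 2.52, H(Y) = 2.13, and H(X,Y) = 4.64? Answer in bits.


I(X;Y) = H(X) + H(Y) - H(X,Y) = 2.52 + 2.13 - 4.64 = 0.01

0.01 bits


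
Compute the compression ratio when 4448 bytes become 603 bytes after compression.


Ratio = original / compressed = 4448 / 603 = 7.3765

7.3765


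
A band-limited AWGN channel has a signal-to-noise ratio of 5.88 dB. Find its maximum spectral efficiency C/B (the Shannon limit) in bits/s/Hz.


SNR_linear = 10^(5.88/10) = 3.8726; C/B = log2(1 + SNR_linear) = log2(1 + 3.8726) = 2.2847

2.2847 bits/s/Hz


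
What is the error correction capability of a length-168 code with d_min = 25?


Correction capability = floor((d-1)/2) = floor((25-1)/2) = 12

12 errors


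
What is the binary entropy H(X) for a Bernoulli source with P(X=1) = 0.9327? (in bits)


H = -p*log2(p) - (1-p)*log2(1-p). -0.9327*log2(0.9327) = 0.093750; -0.0673*log2(0.0673) = 0.262016. H = 0.093750 + 0.262016 = 0.3558

0.3558 bits


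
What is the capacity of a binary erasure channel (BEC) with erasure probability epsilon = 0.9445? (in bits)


C = 1 - epsilon = 1 - 0.9445 = 0.0555

0.0555 bits


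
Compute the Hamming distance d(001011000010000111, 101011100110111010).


Count differing positions: ^ . . . . . ^ . . ^ . . ^ ^ ^ ^ . ^ = 8 differences

8


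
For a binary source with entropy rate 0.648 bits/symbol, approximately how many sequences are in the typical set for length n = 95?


log2|A_typical| = nH = 95 * 0.648 = 61.56, so |A_typical| ~ 2^61.56 = 3.399e+18

3.399e+18


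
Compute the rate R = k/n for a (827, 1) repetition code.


Rate = k/n = 1/827

1/827


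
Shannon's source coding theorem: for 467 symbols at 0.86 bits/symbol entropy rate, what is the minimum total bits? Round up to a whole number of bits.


Minimum bits >= n * H = 467 * 0.86 = 401.62, rounded up to a whole number of bits = 402

402 bits


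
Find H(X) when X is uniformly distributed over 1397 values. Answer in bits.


H = log2(n) = log2(1397) = 10.4481

10.4481 bits


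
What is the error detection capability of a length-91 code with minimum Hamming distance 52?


Detection capability = d_min - 1 = 52 - 1 = 51

51 errors


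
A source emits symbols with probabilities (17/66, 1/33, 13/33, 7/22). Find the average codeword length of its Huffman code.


Huffman construction (repeatedly merge the two least-probable nodes; each merge adds 1 bit to every symbol beneath it): 1/33 + 17/66 = 19/66; 19/66 + 7/22 = 20/33; 13/33 + 20/33 = 1. Resulting codeword lengths (in the order the probabilities were given): (3, 3, 1, 2). L_avg = sum(p_i * l_i) = 17/66*3 + 1/33*3 + 13/33*1 + 7/22*2 = 125/66 = 1.8939

1.8939 bits


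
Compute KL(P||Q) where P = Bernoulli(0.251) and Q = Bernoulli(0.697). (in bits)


KL = p*log2(p/q) + (1-p)*log2((1-p)/(1-q)) = 0.251*log2(0.251/0.697) + 0.749*log2(0.749/0.303) = 0.6081

0.6081 bits


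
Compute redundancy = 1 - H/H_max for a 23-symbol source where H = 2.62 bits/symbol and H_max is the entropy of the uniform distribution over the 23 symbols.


H_max = log2(K) = log2(23) = 4.5236 bits/symbol. Redundancy = 1 - H/H_max = 1 - 2.62/4.5236 = 1 - 0.5792 = 0.4208

0.4208


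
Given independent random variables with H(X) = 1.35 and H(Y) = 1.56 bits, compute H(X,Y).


For independent variables, H(X,Y) = H(X) + H(Y) = 1.35 + 1.56 = 2.91

2.91 bits


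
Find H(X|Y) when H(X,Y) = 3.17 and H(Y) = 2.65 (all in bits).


H(X|Y) = H(X,Y) - H(Y) = 3.17 - 2.65 = 0.52

0.52 bits


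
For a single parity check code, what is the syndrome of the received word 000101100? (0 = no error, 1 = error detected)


Syndrome = XOR of all bits = 0 XOR 0 XOR 0 XOR 1 XOR 0 XOR 1 XOR 1 XOR 0 XOR 0 = 1

1


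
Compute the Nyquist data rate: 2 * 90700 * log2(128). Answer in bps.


Rate = 2 * B * log2(M) = 2 * 90700 * 7.0 = 1269800.0

1269800.0 bps


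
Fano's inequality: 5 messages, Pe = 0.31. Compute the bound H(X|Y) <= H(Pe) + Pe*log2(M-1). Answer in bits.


H(Pe) = -Pe*log2(Pe) - (1-Pe)*log2(1-Pe) = -0.31*log2(0.31) - 0.69*log2(0.69) = 0.523795 + 0.369379 = 0.8932. Pe*log2(M-1) = 0.31*log2(4) = 0.620000. Bound = H(Pe) + Pe*log2(M-1) = 0.523795 + 0.369379 + 0.620000 = 1.5132

1.5132 bits


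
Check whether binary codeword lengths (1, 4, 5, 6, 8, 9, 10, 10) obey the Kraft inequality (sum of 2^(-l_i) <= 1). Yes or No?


Kraft sum = sum(2^(-l_i)) = 0.6172, need <= 1. Result: satisfied (a binary prefix-free code with these lengths exists)

Yes


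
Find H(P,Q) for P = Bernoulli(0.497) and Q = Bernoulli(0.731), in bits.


H(P,Q) = -p*log2(q) - (1-p)*log2(1-q). -0.497*log2(0.731) = 0.224672; -0.503*log2(0.269) = 0.952844. H(P,Q) = 0.224672 + 0.952844 = 1.1775

1.1775 bits


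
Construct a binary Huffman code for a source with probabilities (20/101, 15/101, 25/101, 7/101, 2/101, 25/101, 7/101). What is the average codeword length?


Huffman construction (repeatedly merge the two least-probable nodes; each merge adds 1 bit to every symbol beneath it): 2/101 + 7/101 = 9/101; 7/101 + 9/101 = 16/101; 15/101 + 16/101 = 31/101; 20/101 + 25/101 = 45/101; 25/101 + 31/101 = 56/101; 45/101 + 56/101 = 1. Resulting codeword lengths (in the order the probabilities were given): (2, 3, 2, 5, 5, 2, 4). L_avg = sum(p_i * l_i) = 20/101*2 + 15/101*3 + 25/101*2 + 7/101*5 + 2/101*5 + 25/101*2 + 7/101*4 = 258/101 = 2.5545

2.5545 bits


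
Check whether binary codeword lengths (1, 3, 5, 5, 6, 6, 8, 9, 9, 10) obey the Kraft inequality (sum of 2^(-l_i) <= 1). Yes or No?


Kraft sum = sum(2^(-l_i)) = 0.7275, need <= 1. Result: satisfied (a binary prefix-free code with these lengths exists)

Yes


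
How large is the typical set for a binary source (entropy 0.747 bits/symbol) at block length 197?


log2|A_typical| = nH = 197 * 0.747 = 147.159, so |A_typical| ~ 2^147.159 = 1.992e+44

1.992e+44


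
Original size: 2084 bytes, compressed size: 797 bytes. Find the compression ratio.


Ratio = original / compressed = 2084 / 797 = 2.6148

2.6148


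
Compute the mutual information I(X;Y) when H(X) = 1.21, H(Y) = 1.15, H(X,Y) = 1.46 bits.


I(X;Y) = H(X) + H(Y) - H(X,Y) = 1.21 + 1.15 - 1.46 = 0.9

0.9 bits


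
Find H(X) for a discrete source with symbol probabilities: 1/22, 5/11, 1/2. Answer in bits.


H = -sum(p_i * log2(p_i)). Terms: -(1/22)*log2(1/22) = 0.202701; -(5/11)*log2(5/11) = 0.517047; -(1/2)*log2(1/2) = 0.500000. H = 0.202701 + 0.517047 + 0.500000 = 1.2197

1.2197 bits


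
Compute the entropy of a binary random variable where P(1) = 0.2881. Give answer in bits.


H = -p*log2(p) - (1-p)*log2(1-p). -0.2881*log2(0.2881) = 0.517243; -0.7119*log2(0.7119) = 0.349011. H = 0.517243 + 0.349011 = 0.8663

0.8663 bits


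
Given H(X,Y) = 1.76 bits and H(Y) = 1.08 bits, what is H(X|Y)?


H(X|Y) = H(X,Y) - H(Y) = 1.76 - 1.08 = 0.68

0.68 bits


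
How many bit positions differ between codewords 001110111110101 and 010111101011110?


Count differing positions: . ^ ^ . . ^ . ^ . ^ . ^ . ^ ^ = 8 differences

8


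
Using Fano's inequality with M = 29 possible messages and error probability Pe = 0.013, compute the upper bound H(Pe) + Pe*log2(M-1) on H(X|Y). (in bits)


H(Pe) = -Pe*log2(Pe) - (1-Pe)*log2(1-Pe) = -0.013*log2(0.013) - 0.987*log2(0.987) = 0.081449 + 0.018633 = 0.1001. Pe*log2(M-1) = 0.013*log2(28) = 0.062496. Bound = H(Pe) + Pe*log2(M-1) = 0.081449 + 0.018633 + 0.062496 = 0.1626

0.1626 bits


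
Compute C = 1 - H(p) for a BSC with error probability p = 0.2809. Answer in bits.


H(p) = -p*log2(p) - (1-p)*log2(1-p) = -0.2809*log2(0.2809) - 0.7191*log2(0.7191) = 0.514573 + 0.342102 = 0.8567. C = 1 - H(p) = 1 - 0.8567 = 0.1433

0.1433 bits


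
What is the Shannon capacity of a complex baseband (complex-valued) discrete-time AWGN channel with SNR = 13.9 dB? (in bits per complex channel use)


SNR_linear = 10^(13.9/10) = 24.5471; C = log2(1 + SNR_linear) = log2(1 + 24.5471) = 4.6751

4.6751 bits/channel use


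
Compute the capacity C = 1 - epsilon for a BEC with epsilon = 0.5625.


C = 1 - epsilon = 1 - 0.5625 = 0.4375

0.4375 bits


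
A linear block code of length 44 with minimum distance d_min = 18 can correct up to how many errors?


Correction capability = floor((d-1)/2) = floor((18-1)/2) = 8

8 errors


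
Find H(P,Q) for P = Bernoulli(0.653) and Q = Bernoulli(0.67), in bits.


H(P,Q) = -p*log2(q) - (1-p)*log2(1-q). -0.653*log2(0.67) = 0.377282; -0.347*log2(0.33) = 0.555013. H(P,Q) = 0.377282 + 0.555013 = 0.9323

0.9323 bits


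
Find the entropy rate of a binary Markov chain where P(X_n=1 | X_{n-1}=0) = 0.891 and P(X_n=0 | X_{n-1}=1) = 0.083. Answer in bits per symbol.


Stationary distribution: pi_0 = p10/(p01+p10) = 0.0852, pi_1 = 0.9148. Entropy rate H' = pi_0*H(p01) + pi_1*H(p10) = 0.0852*0.4969 + 0.9148*0.4127 = 0.4198

0.4198 bits/symbol


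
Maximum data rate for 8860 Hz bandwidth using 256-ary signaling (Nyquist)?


Rate = 2 * B * log2(M) = 2 * 8860 * 8.0 = 141760.0

141760.0 bps


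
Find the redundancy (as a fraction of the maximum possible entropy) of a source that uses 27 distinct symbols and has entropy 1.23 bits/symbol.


H_max = log2(K) = log2(27) = 4.7549 bits/symbol. Redundancy = 1 - H/H_max = 1 - 1.23/4.7549 = 1 - 0.2587 = 0.7413

0.7413


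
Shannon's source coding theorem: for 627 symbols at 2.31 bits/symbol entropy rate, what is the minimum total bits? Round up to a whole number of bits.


Minimum bits >= n * H = 627 * 2.31 = 1448.37, rounded up to a whole number of bits = 1449

1449 bits


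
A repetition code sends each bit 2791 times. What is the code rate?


Rate = k/n = 1/2791

1/2791


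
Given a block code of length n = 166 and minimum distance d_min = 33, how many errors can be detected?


Detection capability = d_min - 1 = 33 - 1 = 32

32 errors


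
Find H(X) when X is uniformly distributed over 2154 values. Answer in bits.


H = log2(n) = log2(2154) = 11.0728

11.0728 bits


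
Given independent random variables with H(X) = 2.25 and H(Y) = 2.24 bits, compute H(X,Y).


For independent variables, H(X,Y) = H(X) + H(Y) = 2.25 + 2.24 = 4.49

4.49 bits


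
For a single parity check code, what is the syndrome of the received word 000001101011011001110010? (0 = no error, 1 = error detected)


Syndrome = XOR of all bits = 0 XOR 0 XOR 0 XOR 0 XOR 0 XOR 1 XOR 1 XOR 0 XOR 1 XOR 0 XOR 1 XOR 1 XOR 0 XOR 1 XOR 1 XOR 0 XOR 0 XOR 1 XOR 1 XOR 1 XOR 0 XOR 0 XOR 1 XOR 0 = 1

1


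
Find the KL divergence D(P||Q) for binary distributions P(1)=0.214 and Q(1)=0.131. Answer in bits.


KL = p*log2(p/q) + (1-p)*log2((1-p)/(1-q)) = 0.214*log2(0.214/0.131) + 0.786*log2(0.786/0.869) = 0.0377

0.0377 bits


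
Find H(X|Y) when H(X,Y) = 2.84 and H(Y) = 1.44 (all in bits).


H(X|Y) = H(X,Y) - H(Y) = 2.84 - 1.44 = 1.4

1.4 bits


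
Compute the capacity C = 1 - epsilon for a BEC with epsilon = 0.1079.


C = 1 - epsilon = 1 - 0.1079 = 0.8921

0.8921 bits


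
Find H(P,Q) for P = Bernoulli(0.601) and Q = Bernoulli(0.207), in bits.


H(P,Q) = -p*log2(q) - (1-p)*log2(1-q). -0.601*log2(0.207) = 1.365651; -0.399*log2(0.793) = 0.133508. H(P,Q) = 1.365651 + 0.133508 = 1.4992

1.4992 bits


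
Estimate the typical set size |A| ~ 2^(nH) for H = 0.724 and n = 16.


log2|A_typical| = nH = 16 * 0.724 = 11.584, so |A_typical| ~ 2^11.584 = 3.070e+03

3.070e+03


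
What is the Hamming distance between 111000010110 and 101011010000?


Count differing positions: . ^ . . ^ ^ . . . ^ ^ . = 5 differences

5


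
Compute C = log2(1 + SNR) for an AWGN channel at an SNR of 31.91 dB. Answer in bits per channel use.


SNR_linear = 10^(31.91/10) = 1552.387; C = log2(1 + SNR_linear) = log2(1 + 1552.387) = 10.6012

10.6012 bits/channel use


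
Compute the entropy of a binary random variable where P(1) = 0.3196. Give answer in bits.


H = -p*log2(p) - (1-p)*log2(1-p). -0.3196*log2(0.3196) = 0.525953; -0.6804*log2(0.6804) = 0.377993. H = 0.525953 + 0.377993 = 0.9039

0.9039 bits


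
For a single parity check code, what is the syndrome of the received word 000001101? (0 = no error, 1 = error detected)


Syndrome = XOR of all bits = 0 XOR 0 XOR 0 XOR 0 XOR 0 XOR 1 XOR 1 XOR 0 XOR 1 = 1

1


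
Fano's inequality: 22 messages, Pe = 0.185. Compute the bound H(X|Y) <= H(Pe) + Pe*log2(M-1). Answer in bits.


H(Pe) = -Pe*log2(Pe) - (1-Pe)*log2(1-Pe) = -0.185*log2(0.185) - 0.815*log2(0.815) = 0.450365 + 0.240529 = 0.6909. Pe*log2(M-1) = 0.185*log2(21) = 0.812579. Bound = H(Pe) + Pe*log2(M-1) = 0.450365 + 0.240529 + 0.812579 = 1.5035

1.5035 bits


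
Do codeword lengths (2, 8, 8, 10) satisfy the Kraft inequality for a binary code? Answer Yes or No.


Kraft sum = sum(2^(-l_i)) = 0.2588, need <= 1. Result: satisfied (a binary prefix-free code with these lengths exists)

Yes


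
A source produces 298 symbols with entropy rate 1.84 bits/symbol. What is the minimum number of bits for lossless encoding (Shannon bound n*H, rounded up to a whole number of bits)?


Minimum bits >= n * H = 298 * 1.84 = 548.32, rounded up to a whole number of bits = 549

549 bits


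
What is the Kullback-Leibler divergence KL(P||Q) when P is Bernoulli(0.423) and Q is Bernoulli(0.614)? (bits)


KL = p*log2(p/q) + (1-p)*log2((1-p)/(1-q)) = 0.423*log2(0.423/0.614) + 0.577*log2(0.577/0.386) = 0.1072

0.1072 bits


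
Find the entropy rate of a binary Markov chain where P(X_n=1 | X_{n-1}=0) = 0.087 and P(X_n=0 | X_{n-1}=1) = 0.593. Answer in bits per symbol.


Stationary distribution: pi_0 = p10/(p01+p10) = 0.8721, pi_1 = 0.1279. Entropy rate H' = pi_0*H(p01) + pi_1*H(p10) = 0.8721*0.4264 + 0.1279*0.9749 = 0.4966

0.4966 bits/symbol


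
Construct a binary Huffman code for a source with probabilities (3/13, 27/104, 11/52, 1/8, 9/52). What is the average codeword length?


Huffman construction (repeatedly merge the two least-probable nodes; each merge adds 1 bit to every symbol beneath it): 1/8 + 9/52 = 31/104; 11/52 + 3/13 = 23/52; 27/104 + 31/104 = 29/52; 23/52 + 29/52 = 1. Resulting codeword lengths (in the order the probabilities were given): (2, 2, 2, 3, 3). L_avg = sum(p_i * l_i) = 3/13*2 + 27/104*2 + 11/52*2 + 1/8*3 + 9/52*3 = 239/104 = 2.2981

2.2981 bits


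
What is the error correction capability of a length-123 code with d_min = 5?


Correction capability = floor((d-1)/2) = floor((5-1)/2) = 2

2 errors


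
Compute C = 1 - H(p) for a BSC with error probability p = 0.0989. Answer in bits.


H(p) = -p*log2(p) - (1-p)*log2(1-p) = -0.0989*log2(0.0989) - 0.9011*log2(0.9011) = 0.330117 + 0.135382 = 0.4655. C = 1 - H(p) = 1 - 0.4655 = 0.5345

0.5345 bits


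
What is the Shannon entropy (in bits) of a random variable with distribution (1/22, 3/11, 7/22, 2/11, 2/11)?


H = -sum(p_i * log2(p_i)). Terms: -(1/22)*log2(1/22) = 0.202701; -(3/11)*log2(3/11) = 0.511219; -(7/22)*log2(7/22) = 0.525661; -(2/11)*log2(2/11) = 0.447169; -(2/11)*log2(2/11) = 0.447169. H = 0.202701 + 0.511219 + 0.525661 + 0.447169 + 0.447169 = 2.1339

2.1339 bits


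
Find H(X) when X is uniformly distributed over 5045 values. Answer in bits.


H = log2(n) = log2(5045) = 12.3006

12.3006 bits


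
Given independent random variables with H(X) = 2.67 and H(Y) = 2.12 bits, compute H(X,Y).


For independent variables, H(X,Y) = H(X) + H(Y) = 2.67 + 2.12 = 4.79

4.79 bits


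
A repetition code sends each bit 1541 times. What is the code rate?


Rate = k/n = 1/1541

1/1541


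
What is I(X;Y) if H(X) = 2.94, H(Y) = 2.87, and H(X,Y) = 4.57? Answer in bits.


I(X;Y) = H(X) + H(Y) - H(X,Y) = 2.94 + 2.87 - 4.57 = 1.24

1.24 bits


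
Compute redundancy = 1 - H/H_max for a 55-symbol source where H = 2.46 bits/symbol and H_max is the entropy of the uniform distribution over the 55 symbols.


H_max = log2(K) = log2(55) = 5.7814 bits/symbol. Redundancy = 1 - H/H_max = 1 - 2.46/5.7814 = 1 - 0.4255 = 0.5745

0.5745


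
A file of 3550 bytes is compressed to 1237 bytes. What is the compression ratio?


Ratio = original / compressed = 3550 / 1237 = 2.8698

2.8698


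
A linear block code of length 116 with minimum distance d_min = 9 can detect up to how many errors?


Detection capability = d_min - 1 = 9 - 1 = 8

8 errors


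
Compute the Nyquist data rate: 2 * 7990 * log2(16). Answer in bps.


Rate = 2 * B * log2(M) = 2 * 7990 * 4.0 = 63920.0

63920.0 bps


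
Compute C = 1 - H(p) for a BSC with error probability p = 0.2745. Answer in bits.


H(p) = -p*log2(p) - (1-p)*log2(1-p) = -0.2745*log2(0.2745) - 0.7255*log2(0.7255) = 0.511976 + 0.335872 = 0.8478. C = 1 - H(p) = 1 - 0.8478 = 0.1522

0.1522 bits


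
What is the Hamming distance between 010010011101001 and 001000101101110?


Count differing positions: . ^ ^ . ^ . ^ ^ . . . . ^ ^ ^ = 8 differences

8


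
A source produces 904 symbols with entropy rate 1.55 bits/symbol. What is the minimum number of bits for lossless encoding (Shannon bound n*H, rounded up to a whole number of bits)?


Minimum bits >= n * H = 904 * 1.55 = 1401.2, rounded up to a whole number of bits = 1402

1402 bits


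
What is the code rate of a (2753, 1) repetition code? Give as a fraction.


Rate = k/n = 1/2753

1/2753


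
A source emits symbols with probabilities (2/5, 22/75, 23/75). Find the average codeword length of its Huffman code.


Huffman construction (repeatedly merge the two least-probable nodes; each merge adds 1 bit to every symbol beneath it): 22/75 + 23/75 = 3/5; 2/5 + 3/5 = 1. Resulting codeword lengths (in the order the probabilities were given): (1, 2, 2). L_avg = sum(p_i * l_i) = 2/5*1 + 22/75*2 + 23/75*2 = 8/5 = 1.6

1.6 bits


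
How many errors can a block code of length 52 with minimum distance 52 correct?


Correction capability = floor((d-1)/2) = floor((52-1)/2) = 25

25 errors


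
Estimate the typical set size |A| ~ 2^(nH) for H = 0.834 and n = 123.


log2|A_typical| = nH = 123 * 0.834 = 102.582, so |A_typical| ~ 2^102.582 = 7.590e+30

7.590e+30


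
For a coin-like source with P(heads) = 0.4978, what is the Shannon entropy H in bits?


H = -p*log2(p) - (1-p)*log2(1-p). -0.4978*log2(0.4978) = 0.500967; -0.5022*log2(0.5022) = 0.499019. H = 0.500967 + 0.499019 = 1.0

1.0 bits


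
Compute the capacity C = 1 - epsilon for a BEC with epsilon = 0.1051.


C = 1 - epsilon = 1 - 0.1051 = 0.8949

0.8949 bits


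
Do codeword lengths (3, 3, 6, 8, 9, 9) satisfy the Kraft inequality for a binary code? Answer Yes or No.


Kraft sum = sum(2^(-l_i)) = 0.2734, need <= 1. Result: satisfied (a binary prefix-free code with these lengths exists)

Yes


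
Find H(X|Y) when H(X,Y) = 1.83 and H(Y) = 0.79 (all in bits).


H(X|Y) = H(X,Y) - H(Y) = 1.83 - 0.79 = 1.04

1.04 bits


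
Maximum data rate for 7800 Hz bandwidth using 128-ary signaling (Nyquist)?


Rate = 2 * B * log2(M) = 2 * 7800 * 7.0 = 109200.0

109200.0 bps


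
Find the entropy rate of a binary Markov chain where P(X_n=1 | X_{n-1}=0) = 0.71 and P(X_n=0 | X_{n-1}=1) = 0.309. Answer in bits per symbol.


Stationary distribution: pi_0 = p10/(p01+p10) = 0.3032, pi_1 = 0.6968. Entropy rate H' = pi_0*H(p01) + pi_1*H(p10) = 0.3032*0.8687 + 0.6968*0.892 = 0.885

0.885 bits/symbol


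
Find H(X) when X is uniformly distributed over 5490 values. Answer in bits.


H = log2(n) = log2(5490) = 12.4226

12.4226 bits


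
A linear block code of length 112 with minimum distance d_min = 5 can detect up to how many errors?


Detection capability = d_min - 1 = 5 - 1 = 4

4 errors


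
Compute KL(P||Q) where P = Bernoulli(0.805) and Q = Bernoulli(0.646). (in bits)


KL = p*log2(p/q) + (1-p)*log2((1-p)/(1-q)) = 0.805*log2(0.805/0.646) + 0.195*log2(0.195/0.354) = 0.0878

0.0878 bits


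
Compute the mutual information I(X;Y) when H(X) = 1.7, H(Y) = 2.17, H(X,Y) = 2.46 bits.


I(X;Y) = H(X) + H(Y) - H(X,Y) = 1.7 + 2.17 - 2.46 = 1.41

1.41 bits


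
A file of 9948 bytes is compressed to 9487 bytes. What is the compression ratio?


Ratio = original / compressed = 9948 / 9487 = 1.0486

1.0486


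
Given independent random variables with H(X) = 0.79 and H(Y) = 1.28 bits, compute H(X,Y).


For independent variables, H(X,Y) = H(X) + H(Y) = 0.79 + 1.28 = 2.07

2.07 bits


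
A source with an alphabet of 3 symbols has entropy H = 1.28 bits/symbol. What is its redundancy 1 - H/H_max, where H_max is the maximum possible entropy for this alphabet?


H_max = log2(K) = log2(3) = 1.585 bits/symbol. Redundancy = 1 - H/H_max = 1 - 1.28/1.585 = 1 - 0.8076 = 0.1924

0.1924


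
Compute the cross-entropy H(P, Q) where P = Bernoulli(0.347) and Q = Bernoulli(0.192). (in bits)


H(P,Q) = -p*log2(q) - (1-p)*log2(1-q). -0.347*log2(0.192) = 0.826145; -0.653*log2(0.808) = 0.200845. H(P,Q) = 0.826145 + 0.200845 = 1.027

1.027 bits


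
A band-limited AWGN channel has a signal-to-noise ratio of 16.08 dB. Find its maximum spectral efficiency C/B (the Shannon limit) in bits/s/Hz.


SNR_linear = 10^(16.08/10) = 40.5509; C/B = log2(1 + SNR_linear) = log2(1 + 40.5509) = 5.3768

5.3768 bits/s/Hz


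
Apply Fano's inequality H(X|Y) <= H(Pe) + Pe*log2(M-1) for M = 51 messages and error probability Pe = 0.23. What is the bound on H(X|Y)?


H(Pe) = -Pe*log2(Pe) - (1-Pe)*log2(1-Pe) = -0.23*log2(0.23) - 0.77*log2(0.77) = 0.487668 + 0.290344 = 0.778. Pe*log2(M-1) = 0.23*log2(50) = 1.298087. Bound = H(Pe) + Pe*log2(M-1) = 0.487668 + 0.290344 + 1.298087 = 2.0761

2.0761 bits


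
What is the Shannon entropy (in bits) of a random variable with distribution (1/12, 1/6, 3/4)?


H = -sum(p_i * log2(p_i)). Terms: -(1/12)*log2(1/12) = 0.298747; -(1/6)*log2(1/6) = 0.430827; -(3/4)*log2(3/4) = 0.311278. H = 0.298747 + 0.430827 + 0.311278 = 1.0409

1.0409 bits


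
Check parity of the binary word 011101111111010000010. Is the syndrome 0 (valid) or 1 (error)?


Syndrome = XOR of all bits = 0 XOR 1 XOR 1 XOR 1 XOR 0 XOR 1 XOR 1 XOR 1 XOR 1 XOR 1 XOR 1 XOR 1 XOR 0 XOR 1 XOR 0 XOR 0 XOR 0 XOR 0 XOR 0 XOR 1 XOR 0 = 0

0


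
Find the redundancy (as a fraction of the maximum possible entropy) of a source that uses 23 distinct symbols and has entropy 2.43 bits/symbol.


H_max = log2(K) = log2(23) = 4.5236 bits/symbol. Redundancy = 1 - H/H_max = 1 - 2.43/4.5236 = 1 - 0.5372 = 0.4628

0.4628


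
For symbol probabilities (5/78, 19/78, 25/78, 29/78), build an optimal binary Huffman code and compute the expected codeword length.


Huffman construction (repeatedly merge the two least-probable nodes; each merge adds 1 bit to every symbol beneath it): 5/78 + 19/78 = 4/13; 4/13 + 25/78 = 49/78; 29/78 + 49/78 = 1. Resulting codeword lengths (in the order the probabilities were given): (3, 3, 2, 1). L_avg = sum(p_i * l_i) = 5/78*3 + 19/78*3 + 25/78*2 + 29/78*1 = 151/78 = 1.9359

1.9359 bits


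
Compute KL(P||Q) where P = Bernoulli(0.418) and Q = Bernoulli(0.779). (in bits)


KL = p*log2(p/q) + (1-p)*log2((1-p)/(1-q)) = 0.418*log2(0.418/0.779) + 0.582*log2(0.582/0.221) = 0.4376

0.4376 bits


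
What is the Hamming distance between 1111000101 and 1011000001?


Count differing positions: . ^ . . . . . ^ . . = 2 differences

2


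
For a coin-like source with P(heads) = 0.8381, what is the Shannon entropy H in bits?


H = -p*log2(p) - (1-p)*log2(1-p). -0.8381*log2(0.8381) = 0.213553; -0.1619*log2(0.1619) = 0.425283. H = 0.213553 + 0.425283 = 0.6388

0.6388 bits


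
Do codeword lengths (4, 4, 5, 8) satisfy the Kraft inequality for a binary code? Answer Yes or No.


Kraft sum = sum(2^(-l_i)) = 0.1602, need <= 1. Result: satisfied (a binary prefix-free code with these lengths exists)

Yes


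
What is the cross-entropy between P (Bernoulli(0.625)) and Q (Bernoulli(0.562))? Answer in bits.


H(P,Q) = -p*log2(q) - (1-p)*log2(1-q). -0.625*log2(0.562) = 0.519599; -0.375*log2(0.438) = 0.446624. H(P,Q) = 0.519599 + 0.446624 = 0.9662

0.9662 bits


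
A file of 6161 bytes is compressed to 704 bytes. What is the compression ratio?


Ratio = original / compressed = 6161 / 704 = 8.7514

8.7514


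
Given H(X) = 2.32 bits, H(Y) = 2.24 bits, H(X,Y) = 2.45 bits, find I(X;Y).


I(X;Y) = H(X) + H(Y) - H(X,Y) = 2.32 + 2.24 - 2.45 = 2.11

2.11 bits


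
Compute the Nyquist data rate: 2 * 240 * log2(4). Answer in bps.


Rate = 2 * B * log2(M) = 2 * 240 * 2.0 = 960.0

960.0 bps


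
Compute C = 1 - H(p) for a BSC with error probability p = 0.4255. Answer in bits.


H(p) = -p*log2(p) - (1-p)*log2(1-p) = -0.4255*log2(0.4255) - 0.5745*log2(0.5745) = 0.524543 + 0.459382 = 0.9839. C = 1 - H(p) = 1 - 0.9839 = 0.0161

0.0161 bits


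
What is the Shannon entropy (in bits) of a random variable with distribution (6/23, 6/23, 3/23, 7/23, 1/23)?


H = -sum(p_i * log2(p_i)). Terms: -(6/23)*log2(6/23) = 0.505722; -(6/23)*log2(6/23) = 0.505722; -(3/23)*log2(3/23) = 0.383296; -(7/23)*log2(7/23) = 0.522324; -(1/23)*log2(1/23) = 0.196677. H = 0.505722 + 0.505722 + 0.383296 + 0.522324 + 0.196677 = 2.1137

2.1137 bits


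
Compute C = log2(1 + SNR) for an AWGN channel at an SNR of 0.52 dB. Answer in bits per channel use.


SNR_linear = 10^(0.52/10) = 1.1272; C = log2(1 + SNR_linear) = log2(1 + 1.1272) = 1.089

1.089 bits/channel use


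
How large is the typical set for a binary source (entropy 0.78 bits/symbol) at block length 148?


log2|A_typical| = nH = 148 * 0.78 = 115.44, so |A_typical| ~ 2^115.44 = 5.635e+34

5.635e+34


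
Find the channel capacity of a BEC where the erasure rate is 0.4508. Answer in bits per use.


C = 1 - epsilon = 1 - 0.4508 = 0.5492

0.5492 bits


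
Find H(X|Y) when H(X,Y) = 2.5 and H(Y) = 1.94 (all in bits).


H(X|Y) = H(X,Y) - H(Y) = 2.5 - 1.94 = 0.56

0.56 bits


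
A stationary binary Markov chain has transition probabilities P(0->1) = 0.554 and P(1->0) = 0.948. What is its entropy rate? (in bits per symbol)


Stationary distribution: pi_0 = p10/(p01+p10) = 0.6312, pi_1 = 0.3688. Entropy rate H' = pi_0*H(p01) + pi_1*H(p10) = 0.6312*0.9916 + 0.3688*0.2948 = 0.7346

0.7346 bits/symbol


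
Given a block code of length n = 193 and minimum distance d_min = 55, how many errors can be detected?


Detection capability = d_min - 1 = 55 - 1 = 54

54 errors


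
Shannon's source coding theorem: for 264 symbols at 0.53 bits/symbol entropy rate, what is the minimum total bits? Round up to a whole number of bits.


Minimum bits >= n * H = 264 * 0.53 = 139.92, rounded up to a whole number of bits = 140

140 bits


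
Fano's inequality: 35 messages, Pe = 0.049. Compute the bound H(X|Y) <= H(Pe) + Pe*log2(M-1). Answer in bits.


H(Pe) = -Pe*log2(Pe) - (1-Pe)*log2(1-Pe) = -0.049*log2(0.049) - 0.951*log2(0.951) = 0.213203 + 0.068931 = 0.2821. Pe*log2(M-1) = 0.049*log2(34) = 0.249286. Bound = H(Pe) + Pe*log2(M-1) = 0.213203 + 0.068931 + 0.249286 = 0.5314

0.5314 bits


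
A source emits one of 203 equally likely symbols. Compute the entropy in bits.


H = log2(n) = log2(203) = 7.6653

7.6653 bits


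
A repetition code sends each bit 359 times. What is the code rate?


Rate = k/n = 1/359

1/359


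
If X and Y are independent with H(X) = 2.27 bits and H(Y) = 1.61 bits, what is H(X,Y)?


For independent variables, H(X,Y) = H(X) + H(Y) = 2.27 + 1.61 = 3.88

3.88 bits


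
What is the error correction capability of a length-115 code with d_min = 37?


Correction capability = floor((d-1)/2) = floor((37-1)/2) = 18

18 errors


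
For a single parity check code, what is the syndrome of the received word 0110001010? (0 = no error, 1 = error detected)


Syndrome = XOR of all bits = 0 XOR 1 XOR 1 XOR 0 XOR 0 XOR 0 XOR 1 XOR 0 XOR 1 XOR 0 = 0

0


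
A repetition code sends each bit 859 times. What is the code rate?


Rate = k/n = 1/859

1/859


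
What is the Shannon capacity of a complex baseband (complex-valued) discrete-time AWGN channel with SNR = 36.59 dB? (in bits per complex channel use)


SNR_linear = 10^(36.59/10) = 4560.3692; C = log2(1 + SNR_linear) = log2(1 + 4560.3692) = 12.1553

12.1553 bits/channel use


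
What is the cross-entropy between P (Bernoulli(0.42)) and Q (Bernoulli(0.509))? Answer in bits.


H(P,Q) = -p*log2(q) - (1-p)*log2(1-q). -0.42*log2(0.509) = 0.409190; -0.58*log2(0.491) = 0.595199. H(P,Q) = 0.409190 + 0.595199 = 1.0044

1.0044 bits


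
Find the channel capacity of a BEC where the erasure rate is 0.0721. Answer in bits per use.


C = 1 - epsilon = 1 - 0.0721 = 0.9279

0.9279 bits


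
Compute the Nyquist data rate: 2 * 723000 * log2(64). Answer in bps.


Rate = 2 * B * log2(M) = 2 * 723000 * 6.0 = 8676000.0

8676000.0 bps


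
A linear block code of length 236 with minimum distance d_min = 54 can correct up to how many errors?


Correction capability = floor((d-1)/2) = floor((54-1)/2) = 26

26 errors


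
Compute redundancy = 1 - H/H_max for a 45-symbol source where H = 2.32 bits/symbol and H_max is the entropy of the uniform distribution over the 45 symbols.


H_max = log2(K) = log2(45) = 5.4919 bits/symbol. Redundancy = 1 - H/H_max = 1 - 2.32/5.4919 = 1 - 0.4224 = 0.5776

0.5776


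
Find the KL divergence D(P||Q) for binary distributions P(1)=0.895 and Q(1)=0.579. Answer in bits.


KL = p*log2(p/q) + (1-p)*log2((1-p)/(1-q)) = 0.895*log2(0.895/0.579) + 0.105*log2(0.105/0.421) = 0.352

0.352 bits


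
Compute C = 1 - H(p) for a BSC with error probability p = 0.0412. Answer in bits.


H(p) = -p*log2(p) - (1-p)*log2(1-p) = -0.0412*log2(0.0412) - 0.9588*log2(0.9588) = 0.189570 + 0.058197 = 0.2478. C = 1 - H(p) = 1 - 0.2478 = 0.7522

0.7522 bits


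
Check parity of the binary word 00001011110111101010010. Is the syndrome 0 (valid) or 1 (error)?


Syndrome = XOR of all bits = 0 XOR 0 XOR 0 XOR 0 XOR 1 XOR 0 XOR 1 XOR 1 XOR 1 XOR 1 XOR 0 XOR 1 XOR 1 XOR 1 XOR 1 XOR 0 XOR 1 XOR 0 XOR 1 XOR 0 XOR 0 XOR 1 XOR 0 = 0

0


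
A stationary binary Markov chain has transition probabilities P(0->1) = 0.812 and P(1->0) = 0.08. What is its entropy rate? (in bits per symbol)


Stationary distribution: pi_0 = p10/(p01+p10) = 0.0897, pi_1 = 0.9103. Entropy rate H' = pi_0*H(p01) + pi_1*H(p10) = 0.0897*0.6973 + 0.9103*0.4022 = 0.4286

0.4286 bits/symbol
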